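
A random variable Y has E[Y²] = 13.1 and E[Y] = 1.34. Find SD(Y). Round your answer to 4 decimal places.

3.3622

var(Y) = 13.1 − (1.34)² = 11.3044
SD(Y) = √11.3044 ≈ 3.3622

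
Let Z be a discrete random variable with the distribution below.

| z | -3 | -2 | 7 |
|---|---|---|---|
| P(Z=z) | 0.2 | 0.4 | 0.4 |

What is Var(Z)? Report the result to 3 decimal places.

21.040

E[Z] = (-3)(0.2) + (-2)(0.4) + (7)(0.4) = 1.4
E[Z²] = (-3)²(0.2) + (-2)²(0.4) + (7)²(0.4) = 23
Var(Z) = E[Z²] − (E[Z])² = 23 − (1.4)² = 21.04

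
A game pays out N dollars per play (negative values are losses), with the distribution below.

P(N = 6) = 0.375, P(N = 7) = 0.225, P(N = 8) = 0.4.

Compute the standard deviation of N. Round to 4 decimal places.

E[N] = (6)(0.375) + (7)(0.225) + (8)(0.4) = 7.025
E[N²] = (6)²(0.375) + (7)²(0.225) + (8)²(0.4) = 50.125
Var(N) = E[N²] − (E[N])² = 50.125 − (7.025)² = 0.774375
sd(N) = √0.774375 ≈ 0.8800

0.8800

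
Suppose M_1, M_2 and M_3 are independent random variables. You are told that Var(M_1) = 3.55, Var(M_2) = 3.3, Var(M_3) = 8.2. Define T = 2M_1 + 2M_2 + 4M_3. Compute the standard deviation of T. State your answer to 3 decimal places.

12.594

By independence, Var(T) = (2)²Var(M_1) + (2)²Var(M_2) + (4)²Var(M_3)
= (2)²·3.55 + (2)²·3.3 + (4)²·8.2 = 158.6
SD(T) = √158.6 ≈ 12.594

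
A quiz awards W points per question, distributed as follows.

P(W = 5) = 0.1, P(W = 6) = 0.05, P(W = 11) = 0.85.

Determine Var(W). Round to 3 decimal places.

4.128

E[W] = (5)(0.1) + (6)(0.05) + (11)(0.85) = 10.15
E[W²] = (5)²(0.1) + (6)²(0.05) + (11)²(0.85) = 107.15
Var(W) = E[W²] − (E[W])² = 107.15 − (10.15)² = 4.1275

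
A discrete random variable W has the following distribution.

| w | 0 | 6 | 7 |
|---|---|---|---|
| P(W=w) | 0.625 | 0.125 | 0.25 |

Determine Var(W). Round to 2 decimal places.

10.50

E[W] = (0)(0.625) + (6)(0.125) + (7)(0.25) = 2.5
E[W²] = (0)²(0.625) + (6)²(0.125) + (7)²(0.25) = 16.75
Var(W) = E[W²] − (E[W])² = 16.75 − (2.5)² = 10.5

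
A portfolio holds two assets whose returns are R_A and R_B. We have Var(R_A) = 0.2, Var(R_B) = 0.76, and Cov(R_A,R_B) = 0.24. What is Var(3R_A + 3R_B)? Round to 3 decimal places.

Var(3R_A + 3R_B) = (3)²·Var(R_A) + (3)²·Var(R_B) + 2·(3)·(3)·Cov(R_A,R_B)
= 9·0.2 + 9·0.76 + 18·0.24 = 12.96

12.960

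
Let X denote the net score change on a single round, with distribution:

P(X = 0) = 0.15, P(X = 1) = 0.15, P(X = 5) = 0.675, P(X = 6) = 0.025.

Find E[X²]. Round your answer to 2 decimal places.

17.93

E[X²] = (0)²(0.15) + (1)²(0.15) + (5)²(0.675) + (6)²(0.025) = 17.925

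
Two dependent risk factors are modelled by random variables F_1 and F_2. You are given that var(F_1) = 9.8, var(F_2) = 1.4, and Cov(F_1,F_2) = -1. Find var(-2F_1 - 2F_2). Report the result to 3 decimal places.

36.800

var(-2F_1 - 2F_2) = (-2)²·var(F_1) + (-2)²·var(F_2) + 2·(-2)·(-2)·Cov(F_1,F_2)
= 4·9.8 + 4·1.4 + 8·-1 = 36.8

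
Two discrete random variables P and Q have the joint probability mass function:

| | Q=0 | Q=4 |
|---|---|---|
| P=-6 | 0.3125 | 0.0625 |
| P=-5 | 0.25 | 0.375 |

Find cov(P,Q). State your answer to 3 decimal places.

E[P] = -5.375,  E[Q] = 1.75
E[PQ] = -9
cov(P,Q) = E[PQ] − E[P]E[Q] = -9 − (-5.375)(1.75) = 0.40625

0.406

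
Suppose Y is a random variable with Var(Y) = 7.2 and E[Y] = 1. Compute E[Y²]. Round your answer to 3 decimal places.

8.200

E[Y²] = Var(Y) + (E[Y])² = 7.2 + (1)² = 8.2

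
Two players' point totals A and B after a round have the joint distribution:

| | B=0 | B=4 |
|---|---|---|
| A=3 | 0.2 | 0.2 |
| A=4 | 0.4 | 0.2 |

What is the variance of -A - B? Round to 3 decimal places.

E[A] = 3.6,  E[B] = 1.6,  E[AB] = 5.6
Var(A) = 13.2 − (3.6)² = 0.24;  Var(B) = 6.4 − (1.6)² = 3.84
cov(A,B) = 5.6 − (3.6)(1.6) = -0.16
Var(-A - B) = (-1)²·0.24 + (-1)²·3.84 + 2·(-1)·(-1)·-0.16 = 3.76

3.760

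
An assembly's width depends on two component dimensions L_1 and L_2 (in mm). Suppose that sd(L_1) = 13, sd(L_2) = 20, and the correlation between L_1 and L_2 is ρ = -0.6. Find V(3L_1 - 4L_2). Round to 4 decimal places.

V(L_1) = (13)² = 169;  V(L_2) = (20)² = 400
Cov(L_1,L_2) = ρ·sd(L_1)·sd(L_2) = -0.6·13·20 = -156
V(3L_1 - 4L_2) = (3)²·V(L_1) + (-4)²·V(L_2) + 2·(3)·(-4)·Cov(L_1,L_2)
= 9·169 + 16·400 + -24·-156 = 11665

11665.0000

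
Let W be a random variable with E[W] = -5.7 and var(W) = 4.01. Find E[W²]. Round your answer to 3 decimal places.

36.500

E[W²] = var(W) + (E[W])² = 4.01 + (-5.7)² = 36.5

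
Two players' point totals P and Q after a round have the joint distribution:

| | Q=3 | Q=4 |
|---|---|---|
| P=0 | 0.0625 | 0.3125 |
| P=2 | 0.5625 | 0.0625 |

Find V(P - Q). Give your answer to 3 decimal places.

E[P] = 1.25,  E[Q] = 3.375,  E[PQ] = 3.875
V(P) = 2.5 − (1.25)² = 0.9375;  V(Q) = 11.625 − (3.375)² = 0.234375
cov(P,Q) = 3.875 − (1.25)(3.375) = -0.34375
V(P - Q) = (1)²·0.9375 + (-1)²·0.234375 + 2·(1)·(-1)·-0.34375 = 1.859375

1.859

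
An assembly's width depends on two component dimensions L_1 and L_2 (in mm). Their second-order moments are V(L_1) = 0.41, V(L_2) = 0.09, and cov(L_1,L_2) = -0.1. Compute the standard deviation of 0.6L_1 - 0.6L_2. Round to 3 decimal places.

V(0.6L_1 - 0.6L_2) = (0.6)²·V(L_1) + (-0.6)²·V(L_2) + 2·(0.6)·(-0.6)·cov(L_1,L_2)
= 0.36·0.41 + 0.36·0.09 + -0.72·-0.1 = 0.252
SD(0.6L_1 - 0.6L_2) = √0.252 ≈ 0.502

0.502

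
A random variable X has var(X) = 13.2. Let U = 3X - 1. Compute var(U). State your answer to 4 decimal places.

var(3X - 1) = (3)²·var(X) = 9·13.2 = 118.8

118.8000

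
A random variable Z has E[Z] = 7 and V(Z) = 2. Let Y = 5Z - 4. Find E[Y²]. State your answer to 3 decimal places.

E[5Z - 4] = 5·7 − 4 = 31
V(5Z - 4) = (5)²·2 = 50
E[Y²] = V(Y) + (E[Y])² = 50 + (31)² = 1011

1011.000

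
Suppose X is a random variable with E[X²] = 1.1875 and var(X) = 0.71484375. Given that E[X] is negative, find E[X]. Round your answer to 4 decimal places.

-0.6875

(E[X])² = E[X²] − var(X) = 1.1875 − 0.71484375 = 0.47265625
E[X] = −√0.47265625 = -0.6875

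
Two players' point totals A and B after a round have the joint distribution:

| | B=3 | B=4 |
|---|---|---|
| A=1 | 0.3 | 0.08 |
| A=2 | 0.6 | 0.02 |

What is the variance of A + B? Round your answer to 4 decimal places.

0.2416

E[A] = 1.62,  E[B] = 3.1,  E[AB] = 4.98
Var(A) = 2.86 − (1.62)² = 0.2356;  Var(B) = 9.7 − (3.1)² = 0.09
Cov(A,B) = 4.98 − (1.62)(3.1) = -0.042
Var(A + B) = (1)²·0.2356 + (1)²·0.09 + 2·(1)·(1)·-0.042 = 0.2416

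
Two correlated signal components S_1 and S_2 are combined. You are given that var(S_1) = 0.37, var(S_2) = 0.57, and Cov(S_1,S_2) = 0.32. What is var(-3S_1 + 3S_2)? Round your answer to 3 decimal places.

2.700

var(-3S_1 + 3S_2) = (-3)²·var(S_1) + (3)²·var(S_2) + 2·(-3)·(3)·Cov(S_1,S_2)
= 9·0.37 + 9·0.57 + -18·0.32 = 2.7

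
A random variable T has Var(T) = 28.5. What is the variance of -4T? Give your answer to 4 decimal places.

456.0000

Var(-4T) = (-4)²·Var(T) = 16·28.5 = 456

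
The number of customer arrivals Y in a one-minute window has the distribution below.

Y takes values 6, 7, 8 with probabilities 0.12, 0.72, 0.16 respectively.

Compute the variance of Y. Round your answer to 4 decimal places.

E[Y] = (6)(0.12) + (7)(0.72) + (8)(0.16) = 7.04
E[Y²] = (6)²(0.12) + (7)²(0.72) + (8)²(0.16) = 49.84
var(Y) = E[Y²] − (E[Y])² = 49.84 − (7.04)² = 0.2784

0.2784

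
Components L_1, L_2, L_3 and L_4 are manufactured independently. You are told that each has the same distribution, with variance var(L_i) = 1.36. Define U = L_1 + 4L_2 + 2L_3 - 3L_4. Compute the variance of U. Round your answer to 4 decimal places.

40.8000

By independence, var(U) = (1)²var(L_1) + (4)²var(L_2) + (2)²var(L_3) + (-3)²var(L_4)
= (1)²·1.36 + (4)²·1.36 + (2)²·1.36 + (-3)²·1.36 = 40.8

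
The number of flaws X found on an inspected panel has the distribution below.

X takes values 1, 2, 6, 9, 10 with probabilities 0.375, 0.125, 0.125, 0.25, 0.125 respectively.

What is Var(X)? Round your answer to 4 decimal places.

14.3594

E[X] = (1)(0.375) + (2)(0.125) + (6)(0.125) + (9)(0.25) + (10)(0.125) = 4.875
E[X²] = (1)²(0.375) + (2)²(0.125) + (6)²(0.125) + (9)²(0.25) + (10)²(0.125) = 38.125
Var(X) = E[X²] − (E[X])² = 38.125 − (4.875)² = 14.359375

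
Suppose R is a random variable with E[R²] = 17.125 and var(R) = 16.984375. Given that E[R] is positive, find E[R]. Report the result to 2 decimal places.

0.38

(E[R])² = E[R²] − var(R) = 17.125 − 16.984375 = 0.140625
E[R] = √0.140625 = 0.375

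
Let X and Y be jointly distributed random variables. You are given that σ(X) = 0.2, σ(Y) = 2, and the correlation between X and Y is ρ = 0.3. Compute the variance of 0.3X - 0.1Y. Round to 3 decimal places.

0.036

V(X) = (0.2)² = 0.04;  V(Y) = (2)² = 4
cov(X,Y) = ρ·σ(X)·σ(Y) = 0.3·0.2·2 = 0.12
V(0.3X - 0.1Y) = (0.3)²·V(X) + (-0.1)²·V(Y) + 2·(0.3)·(-0.1)·cov(X,Y)
= 0.09·0.04 + 0.01·4 + -0.06·0.12 = 0.0364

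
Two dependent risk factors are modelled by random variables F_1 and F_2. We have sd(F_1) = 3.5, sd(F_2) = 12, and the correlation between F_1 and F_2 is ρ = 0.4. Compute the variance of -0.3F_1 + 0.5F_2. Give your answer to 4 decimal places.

32.0625

Var(F_1) = (3.5)² = 12.25;  Var(F_2) = (12)² = 144
Cov(F_1,F_2) = ρ·sd(F_1)·sd(F_2) = 0.4·3.5·12 = 16.8
Var(-0.3F_1 + 0.5F_2) = (-0.3)²·Var(F_1) + (0.5)²·Var(F_2) + 2·(-0.3)·(0.5)·Cov(F_1,F_2)
= 0.09·12.25 + 0.25·144 + -0.3·16.8 = 32.0625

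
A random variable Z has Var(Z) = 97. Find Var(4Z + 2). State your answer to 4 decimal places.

Var(4Z + 2) = (4)²·Var(Z) = 16·97 = 1552

1552.0000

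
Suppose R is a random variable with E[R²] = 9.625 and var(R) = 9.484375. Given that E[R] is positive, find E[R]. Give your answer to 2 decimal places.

0.38

(E[R])² = E[R²] − var(R) = 9.625 − 9.484375 = 0.140625
E[R] = √0.140625 = 0.375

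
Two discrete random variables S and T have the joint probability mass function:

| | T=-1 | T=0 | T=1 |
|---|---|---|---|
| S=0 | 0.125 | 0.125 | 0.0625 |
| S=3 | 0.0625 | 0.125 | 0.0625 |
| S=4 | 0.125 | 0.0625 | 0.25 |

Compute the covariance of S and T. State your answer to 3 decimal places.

0.344

E[S] = 2.5,  E[T] = 0.0625
E[ST] = 0.5
cov(S,T) = E[ST] − E[S]E[T] = 0.5 − (2.5)(0.0625) = 0.34375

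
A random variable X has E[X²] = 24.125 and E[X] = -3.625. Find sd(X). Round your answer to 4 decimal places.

Var(X) = 24.125 − (-3.625)² = 10.984375
sd(X) = √10.984375 ≈ 3.3143

3.3143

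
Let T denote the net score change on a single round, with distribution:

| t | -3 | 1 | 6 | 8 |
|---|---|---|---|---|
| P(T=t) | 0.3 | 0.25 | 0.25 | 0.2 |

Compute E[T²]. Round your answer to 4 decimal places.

E[T²] = (-3)²(0.3) + (1)²(0.25) + (6)²(0.25) + (8)²(0.2) = 24.75

24.7500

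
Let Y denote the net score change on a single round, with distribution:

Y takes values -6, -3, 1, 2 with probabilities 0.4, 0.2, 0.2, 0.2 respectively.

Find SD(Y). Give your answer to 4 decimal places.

3.3823

E[Y] = (-6)(0.4) + (-3)(0.2) + (1)(0.2) + (2)(0.2) = -2.4
E[Y²] = (-6)²(0.4) + (-3)²(0.2) + (1)²(0.2) + (2)²(0.2) = 17.2
Var(Y) = E[Y²] − (E[Y])² = 17.2 − (-2.4)² = 11.44
SD(Y) = √11.44 ≈ 3.3823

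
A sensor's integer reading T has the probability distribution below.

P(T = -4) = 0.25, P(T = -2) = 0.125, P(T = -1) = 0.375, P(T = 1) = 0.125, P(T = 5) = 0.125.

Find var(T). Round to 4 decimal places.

7.3594

E[T] = (-4)(0.25) + (-2)(0.125) + (-1)(0.375) + (1)(0.125) + (5)(0.125) = -0.875
E[T²] = (-4)²(0.25) + (-2)²(0.125) + (-1)²(0.375) + (1)²(0.125) + (5)²(0.125) = 8.125
var(T) = E[T²] − (E[T])² = 8.125 − (-0.875)² = 7.359375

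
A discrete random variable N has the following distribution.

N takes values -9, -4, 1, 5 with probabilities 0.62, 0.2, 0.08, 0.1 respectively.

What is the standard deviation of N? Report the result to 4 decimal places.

4.7286

E[N] = (-9)(0.62) + (-4)(0.2) + (1)(0.08) + (5)(0.1) = -5.8
E[N²] = (-9)²(0.62) + (-4)²(0.2) + (1)²(0.08) + (5)²(0.1) = 56
V(N) = E[N²] − (E[N])² = 56 − (-5.8)² = 22.36
SD(N) = √22.36 ≈ 4.7286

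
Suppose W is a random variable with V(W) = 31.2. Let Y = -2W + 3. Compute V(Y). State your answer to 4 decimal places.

V(-2W + 3) = (-2)²·V(W) = 4·31.2 = 124.8

124.8000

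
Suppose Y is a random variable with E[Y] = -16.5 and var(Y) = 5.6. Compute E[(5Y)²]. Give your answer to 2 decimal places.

6946.25

E[5Y] = 5·-16.5 = -82.5
var(5Y) = (5)²·5.6 = 140
E[(5Y)²] = var((5Y)) + (E[(5Y)])² = 140 + (-82.5)² = 6946.25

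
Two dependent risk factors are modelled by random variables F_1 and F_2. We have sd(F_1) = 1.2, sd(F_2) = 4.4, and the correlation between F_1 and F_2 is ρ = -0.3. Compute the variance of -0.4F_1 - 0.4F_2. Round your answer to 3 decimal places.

2.821

V(F_1) = (1.2)² = 1.44;  V(F_2) = (4.4)² = 19.36
Cov(F_1,F_2) = ρ·sd(F_1)·sd(F_2) = -0.3·1.2·4.4 = -1.584
V(-0.4F_1 - 0.4F_2) = (-0.4)²·V(F_1) + (-0.4)²·V(F_2) + 2·(-0.4)·(-0.4)·Cov(F_1,F_2)
= 0.16·1.44 + 0.16·19.36 + 0.32·-1.584 = 2.82112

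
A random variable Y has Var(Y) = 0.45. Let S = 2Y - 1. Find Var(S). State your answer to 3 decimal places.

1.800

Var(2Y - 1) = (2)²·Var(Y) = 4·0.45 = 1.8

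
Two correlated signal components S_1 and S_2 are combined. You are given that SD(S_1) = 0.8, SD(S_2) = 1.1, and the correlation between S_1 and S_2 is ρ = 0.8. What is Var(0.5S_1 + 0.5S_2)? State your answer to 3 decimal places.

0.815

Var(S_1) = (0.8)² = 0.64;  Var(S_2) = (1.1)² = 1.21
cov(S_1,S_2) = ρ·SD(S_1)·SD(S_2) = 0.8·0.8·1.1 = 0.704
Var(0.5S_1 + 0.5S_2) = (0.5)²·Var(S_1) + (0.5)²·Var(S_2) + 2·(0.5)·(0.5)·cov(S_1,S_2)
= 0.25·0.64 + 0.25·1.21 + 0.5·0.704 = 0.8145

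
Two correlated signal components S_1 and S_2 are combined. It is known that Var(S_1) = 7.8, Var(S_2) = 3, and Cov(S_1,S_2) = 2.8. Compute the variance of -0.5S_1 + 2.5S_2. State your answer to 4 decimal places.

13.7000

Var(-0.5S_1 + 2.5S_2) = (-0.5)²·Var(S_1) + (2.5)²·Var(S_2) + 2·(-0.5)·(2.5)·Cov(S_1,S_2)
= 0.25·7.8 + 6.25·3 + -2.5·2.8 = 13.7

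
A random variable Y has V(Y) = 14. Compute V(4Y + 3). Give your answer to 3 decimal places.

224.000

V(4Y + 3) = (4)²·V(Y) = 16·14 = 224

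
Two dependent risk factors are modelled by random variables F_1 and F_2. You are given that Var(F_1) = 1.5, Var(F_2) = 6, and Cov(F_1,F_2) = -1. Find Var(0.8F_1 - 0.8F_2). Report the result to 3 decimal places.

Var(0.8F_1 - 0.8F_2) = (0.8)²·Var(F_1) + (-0.8)²·Var(F_2) + 2·(0.8)·(-0.8)·Cov(F_1,F_2)
= 0.64·1.5 + 0.64·6 + -1.28·-1 = 6.08

6.080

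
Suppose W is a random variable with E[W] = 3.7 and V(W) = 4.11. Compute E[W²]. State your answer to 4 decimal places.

E[W²] = V(W) + (E[W])² = 4.11 + (3.7)² = 17.8

17.8000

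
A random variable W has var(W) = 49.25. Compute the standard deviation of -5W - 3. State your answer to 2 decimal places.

var(-5W - 3) = (-5)²·49.25 = 1231.25
SD(-5W - 3) = √1231.25 ≈ 35.09

35.09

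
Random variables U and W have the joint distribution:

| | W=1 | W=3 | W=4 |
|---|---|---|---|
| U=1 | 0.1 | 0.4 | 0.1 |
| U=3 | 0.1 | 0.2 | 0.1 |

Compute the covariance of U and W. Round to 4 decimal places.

E[U] = 1.8,  E[W] = 2.8
E[UW] = 5
cov(U,W) = E[UW] − E[U]E[W] = 5 − (1.8)(2.8) = -0.04

-0.0400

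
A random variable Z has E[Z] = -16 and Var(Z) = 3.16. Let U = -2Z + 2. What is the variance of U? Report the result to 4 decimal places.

12.6400

Var(-2Z + 2) = (-2)²·Var(Z) = 4·3.16 = 12.64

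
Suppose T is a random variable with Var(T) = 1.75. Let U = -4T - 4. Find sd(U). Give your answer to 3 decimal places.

5.292

Var(-4T - 4) = (-4)²·1.75 = 28
sd(U) = √28 ≈ 5.292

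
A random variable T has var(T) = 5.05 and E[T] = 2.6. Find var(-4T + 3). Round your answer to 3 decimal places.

var(-4T + 3) = (-4)²·var(T) = 16·5.05 = 80.8

80.800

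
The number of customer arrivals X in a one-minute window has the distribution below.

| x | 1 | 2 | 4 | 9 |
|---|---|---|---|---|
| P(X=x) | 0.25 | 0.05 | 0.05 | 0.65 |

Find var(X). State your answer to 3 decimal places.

E[X] = (1)(0.25) + (2)(0.05) + (4)(0.05) + (9)(0.65) = 6.4
E[X²] = (1)²(0.25) + (2)²(0.05) + (4)²(0.05) + (9)²(0.65) = 53.9
var(X) = E[X²] − (E[X])² = 53.9 − (6.4)² = 12.94

12.940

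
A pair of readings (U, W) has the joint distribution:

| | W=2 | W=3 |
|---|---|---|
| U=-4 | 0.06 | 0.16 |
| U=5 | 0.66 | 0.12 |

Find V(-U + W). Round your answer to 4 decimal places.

E[U] = 3.02,  E[W] = 2.28,  E[UW] = 6
V(U) = 23.02 − (3.02)² = 13.8996;  V(W) = 5.4 − (2.28)² = 0.2016
cov(U,W) = 6 − (3.02)(2.28) = -0.8856
V(-U + W) = (-1)²·13.8996 + (1)²·0.2016 + 2·(-1)·(1)·-0.8856 = 15.8724

15.8724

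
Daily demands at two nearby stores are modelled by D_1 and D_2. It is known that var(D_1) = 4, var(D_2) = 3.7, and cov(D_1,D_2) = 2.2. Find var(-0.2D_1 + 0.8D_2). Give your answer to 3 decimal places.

var(-0.2D_1 + 0.8D_2) = (-0.2)²·var(D_1) + (0.8)²·var(D_2) + 2·(-0.2)·(0.8)·cov(D_1,D_2)
= 0.04·4 + 0.64·3.7 + -0.32·2.2 = 1.824

1.824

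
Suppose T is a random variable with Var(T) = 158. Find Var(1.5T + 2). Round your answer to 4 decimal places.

Var(1.5T + 2) = (1.5)²·Var(T) = 2.25·158 = 355.5

355.5000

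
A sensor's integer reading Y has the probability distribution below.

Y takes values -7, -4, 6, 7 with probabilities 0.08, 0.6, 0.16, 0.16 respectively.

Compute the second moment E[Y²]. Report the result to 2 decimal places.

E[Y²] = (-7)²(0.08) + (-4)²(0.6) + (6)²(0.16) + (7)²(0.16) = 27.12

27.12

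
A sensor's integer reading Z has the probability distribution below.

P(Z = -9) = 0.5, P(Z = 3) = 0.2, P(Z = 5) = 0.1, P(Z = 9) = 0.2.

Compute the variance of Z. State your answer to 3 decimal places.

58.440

E[Z] = (-9)(0.5) + (3)(0.2) + (5)(0.1) + (9)(0.2) = -1.6
E[Z²] = (-9)²(0.5) + (3)²(0.2) + (5)²(0.1) + (9)²(0.2) = 61
Var(Z) = E[Z²] − (E[Z])² = 61 − (-1.6)² = 58.44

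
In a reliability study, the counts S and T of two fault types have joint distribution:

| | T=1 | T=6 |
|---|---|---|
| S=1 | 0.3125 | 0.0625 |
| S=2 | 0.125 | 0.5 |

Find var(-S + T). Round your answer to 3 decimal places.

4.902

E[S] = 1.625,  E[T] = 3.8125,  E[ST] = 6.9375
var(S) = 2.875 − (1.625)² = 0.234375;  var(T) = 20.6875 − (3.8125)² = 6.15234375
Cov(S,T) = 6.9375 − (1.625)(3.8125) = 0.7421875
var(-S + T) = (-1)²·0.234375 + (1)²·6.15234375 + 2·(-1)·(1)·0.7421875 = 4.90234375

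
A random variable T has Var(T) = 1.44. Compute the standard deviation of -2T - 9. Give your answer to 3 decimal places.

Var(-2T - 9) = (-2)²·1.44 = 5.76
SD(-2T - 9) = √5.76 ≈ 2.400

2.400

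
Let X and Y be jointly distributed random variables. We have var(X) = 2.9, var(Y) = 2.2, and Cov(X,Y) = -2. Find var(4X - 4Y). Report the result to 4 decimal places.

145.6000

var(4X - 4Y) = (4)²·var(X) + (-4)²·var(Y) + 2·(4)·(-4)·Cov(X,Y)
= 16·2.9 + 16·2.2 + -32·-2 = 145.6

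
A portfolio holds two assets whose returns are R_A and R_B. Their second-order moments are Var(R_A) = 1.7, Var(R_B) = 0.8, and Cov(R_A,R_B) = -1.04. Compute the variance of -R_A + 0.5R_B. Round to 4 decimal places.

Var(-R_A + 0.5R_B) = (-1)²·Var(R_A) + (0.5)²·Var(R_B) + 2·(-1)·(0.5)·Cov(R_A,R_B)
= 1·1.7 + 0.25·0.8 + -1·-1.04 = 2.94

2.9400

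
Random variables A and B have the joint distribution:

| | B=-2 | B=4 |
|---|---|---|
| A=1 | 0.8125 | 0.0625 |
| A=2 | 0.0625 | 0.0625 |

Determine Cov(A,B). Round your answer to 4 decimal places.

0.2813

E[A] = 1.125,  E[B] = -1.25
E[AB] = -1.125
Cov(A,B) = E[AB] − E[A]E[B] = -1.125 − (1.125)(-1.25) = 0.28125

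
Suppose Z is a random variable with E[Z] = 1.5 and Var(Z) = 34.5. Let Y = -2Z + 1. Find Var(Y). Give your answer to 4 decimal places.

Var(-2Z + 1) = (-2)²·Var(Z) = 4·34.5 = 138

138.0000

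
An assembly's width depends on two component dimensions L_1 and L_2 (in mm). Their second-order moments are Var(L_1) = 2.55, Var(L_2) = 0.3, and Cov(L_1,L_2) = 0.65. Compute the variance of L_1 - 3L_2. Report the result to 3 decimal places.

Var(L_1 - 3L_2) = (1)²·Var(L_1) + (-3)²·Var(L_2) + 2·(1)·(-3)·Cov(L_1,L_2)
= 1·2.55 + 9·0.3 + -6·0.65 = 1.35

1.350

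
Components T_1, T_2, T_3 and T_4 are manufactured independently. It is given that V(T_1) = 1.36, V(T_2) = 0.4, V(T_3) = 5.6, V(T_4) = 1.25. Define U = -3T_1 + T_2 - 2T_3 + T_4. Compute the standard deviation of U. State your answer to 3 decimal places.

By independence, V(U) = (-3)²V(T_1) + (1)²V(T_2) + (-2)²V(T_3) + (1)²V(T_4)
= (-3)²·1.36 + (1)²·0.4 + (-2)²·5.6 + (1)²·1.25 = 36.29
SD(U) = √36.29 ≈ 6.024

6.024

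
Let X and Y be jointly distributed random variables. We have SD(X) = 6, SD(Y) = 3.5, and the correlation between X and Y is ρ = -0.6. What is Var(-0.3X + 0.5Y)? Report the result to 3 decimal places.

10.083

Var(X) = (6)² = 36;  Var(Y) = (3.5)² = 12.25
cov(X,Y) = ρ·SD(X)·SD(Y) = -0.6·6·3.5 = -12.6
Var(-0.3X + 0.5Y) = (-0.3)²·Var(X) + (0.5)²·Var(Y) + 2·(-0.3)·(0.5)·cov(X,Y)
= 0.09·36 + 0.25·12.25 + -0.3·-12.6 = 10.0825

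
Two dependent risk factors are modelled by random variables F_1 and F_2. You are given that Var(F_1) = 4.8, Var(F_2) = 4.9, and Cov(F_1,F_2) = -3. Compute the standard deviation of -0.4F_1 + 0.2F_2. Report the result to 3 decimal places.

Var(-0.4F_1 + 0.2F_2) = (-0.4)²·Var(F_1) + (0.2)²·Var(F_2) + 2·(-0.4)·(0.2)·Cov(F_1,F_2)
= 0.16·4.8 + 0.04·4.9 + -0.16·-3 = 1.444
SD(-0.4F_1 + 0.2F_2) = √1.444 ≈ 1.202

1.202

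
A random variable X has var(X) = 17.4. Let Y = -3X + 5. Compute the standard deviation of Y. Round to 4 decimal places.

var(-3X + 5) = (-3)²·17.4 = 156.6
SD(Y) = √156.6 ≈ 12.5140

12.5140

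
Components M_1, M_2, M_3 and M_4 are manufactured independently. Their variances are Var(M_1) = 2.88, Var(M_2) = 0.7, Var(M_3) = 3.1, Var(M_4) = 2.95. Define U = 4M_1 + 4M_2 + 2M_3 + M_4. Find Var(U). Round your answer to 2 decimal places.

72.63

By independence, Var(U) = (4)²Var(M_1) + (4)²Var(M_2) + (2)²Var(M_3) + (1)²Var(M_4)
= (4)²·2.88 + (4)²·0.7 + (2)²·3.1 + (1)²·2.95 = 72.63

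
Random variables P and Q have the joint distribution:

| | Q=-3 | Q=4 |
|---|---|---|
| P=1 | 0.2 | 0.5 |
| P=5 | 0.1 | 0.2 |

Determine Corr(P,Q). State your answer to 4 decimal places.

-0.0476

E[P] = 2.2,  E[Q] = 1.9
E[PQ] = 3.9
cov(P,Q) = E[PQ] − E[P]E[Q] = 3.9 − (2.2)(1.9) = -0.28
Var(P) = 3.36,  Var(Q) = 10.29
ρ = -0.28 / √(3.36·10.29) ≈ -0.0476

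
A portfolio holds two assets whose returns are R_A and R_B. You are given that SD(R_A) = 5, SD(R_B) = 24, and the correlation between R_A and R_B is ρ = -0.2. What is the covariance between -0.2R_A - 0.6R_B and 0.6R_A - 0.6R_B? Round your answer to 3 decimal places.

var(R_A) = (5)² = 25;  var(R_B) = (24)² = 576
cov(R_A,R_B) = ρ·SD(R_A)·SD(R_B) = -0.2·5·24 = -24
cov(-0.2R_A - 0.6R_B, 0.6R_A - 0.6R_B) = (-0.2)(0.6)var(R_A) + (-0.6)(-0.6)var(R_B) + [(-0.2)(-0.6) + (-0.6)(0.6)]cov(R_A,R_B)
= -0.12·25 + 0.36·576 + -0.24·-24 = 210.12

210.120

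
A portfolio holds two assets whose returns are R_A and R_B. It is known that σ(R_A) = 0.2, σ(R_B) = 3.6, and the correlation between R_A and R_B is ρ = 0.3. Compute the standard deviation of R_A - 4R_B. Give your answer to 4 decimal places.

14.3413

Var(R_A) = (0.2)² = 0.04;  Var(R_B) = (3.6)² = 12.96
Cov(R_A,R_B) = ρ·σ(R_A)·σ(R_B) = 0.3·0.2·3.6 = 0.216
Var(R_A - 4R_B) = (1)²·Var(R_A) + (-4)²·Var(R_B) + 2·(1)·(-4)·Cov(R_A,R_B)
= 1·0.04 + 16·12.96 + -8·0.216 = 205.672
σ(R_A - 4R_B) = √205.672 ≈ 14.3413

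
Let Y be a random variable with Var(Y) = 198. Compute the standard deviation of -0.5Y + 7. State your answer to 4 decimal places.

7.0356

Var(-0.5Y + 7) = (-0.5)²·198 = 49.5
σ(-0.5Y + 7) = √49.5 ≈ 7.0356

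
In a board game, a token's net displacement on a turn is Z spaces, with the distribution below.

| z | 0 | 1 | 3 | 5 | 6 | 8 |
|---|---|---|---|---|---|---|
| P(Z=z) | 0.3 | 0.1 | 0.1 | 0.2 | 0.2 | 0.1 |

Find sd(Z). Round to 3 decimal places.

2.835

E[Z] = (0)(0.3) + (1)(0.1) + (3)(0.1) + (5)(0.2) + (6)(0.2) + (8)(0.1) = 3.4
E[Z²] = (0)²(0.3) + (1)²(0.1) + (3)²(0.1) + (5)²(0.2) + (6)²(0.2) + (8)²(0.1) = 19.6
var(Z) = E[Z²] − (E[Z])² = 19.6 − (3.4)² = 8.04
sd(Z) = √8.04 ≈ 2.835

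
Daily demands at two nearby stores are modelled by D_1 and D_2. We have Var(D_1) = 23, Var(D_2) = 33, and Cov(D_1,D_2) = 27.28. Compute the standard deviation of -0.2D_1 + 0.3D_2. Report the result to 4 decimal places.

0.7851

Var(-0.2D_1 + 0.3D_2) = (-0.2)²·Var(D_1) + (0.3)²·Var(D_2) + 2·(-0.2)·(0.3)·Cov(D_1,D_2)
= 0.04·23 + 0.09·33 + -0.12·27.28 = 0.6164
σ(-0.2D_1 + 0.3D_2) = √0.6164 ≈ 0.7851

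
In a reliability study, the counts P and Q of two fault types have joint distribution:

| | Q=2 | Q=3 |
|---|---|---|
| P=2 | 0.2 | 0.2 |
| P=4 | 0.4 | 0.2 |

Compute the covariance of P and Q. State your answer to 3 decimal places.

E[P] = 3.2,  E[Q] = 2.4
E[PQ] = 7.6
Cov(P,Q) = E[PQ] − E[P]E[Q] = 7.6 − (3.2)(2.4) = -0.08

-0.080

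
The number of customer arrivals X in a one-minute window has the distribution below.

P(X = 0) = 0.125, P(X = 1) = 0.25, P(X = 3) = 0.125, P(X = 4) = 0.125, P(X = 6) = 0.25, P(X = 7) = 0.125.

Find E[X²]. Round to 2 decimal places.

18.50

E[X²] = (0)²(0.125) + (1)²(0.25) + (3)²(0.125) + (4)²(0.125) + (6)²(0.25) + (7)²(0.125) = 18.5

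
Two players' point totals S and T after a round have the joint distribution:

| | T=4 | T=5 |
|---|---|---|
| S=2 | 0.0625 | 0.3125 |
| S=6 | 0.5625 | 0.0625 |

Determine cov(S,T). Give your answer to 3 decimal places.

E[S] = 4.5,  E[T] = 4.375
E[ST] = 19
cov(S,T) = E[ST] − E[S]E[T] = 19 − (4.5)(4.375) = -0.6875

-0.688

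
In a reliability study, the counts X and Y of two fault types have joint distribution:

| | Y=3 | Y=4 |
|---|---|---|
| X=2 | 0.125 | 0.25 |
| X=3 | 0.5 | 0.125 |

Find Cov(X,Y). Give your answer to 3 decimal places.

-0.109

E[X] = 2.625,  E[Y] = 3.375
E[XY] = 8.75
Cov(X,Y) = E[XY] − E[X]E[Y] = 8.75 − (2.625)(3.375) = -0.109375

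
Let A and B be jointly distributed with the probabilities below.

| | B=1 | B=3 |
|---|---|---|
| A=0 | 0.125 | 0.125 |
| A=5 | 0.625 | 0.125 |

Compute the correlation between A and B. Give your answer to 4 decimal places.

E[A] = 3.75,  E[B] = 1.5
E[AB] = 5
Cov(A,B) = E[AB] − E[A]E[B] = 5 − (3.75)(1.5) = -0.625
V(A) = 4.6875,  V(B) = 0.75
ρ = -0.625 / √(4.6875·0.75) ≈ -0.3333

-0.3333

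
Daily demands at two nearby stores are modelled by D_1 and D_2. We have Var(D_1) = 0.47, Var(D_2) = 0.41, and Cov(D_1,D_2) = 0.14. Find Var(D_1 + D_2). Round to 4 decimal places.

1.1600

Var(D_1 + D_2) = (1)²·Var(D_1) + (1)²·Var(D_2) + 2·(1)·(1)·Cov(D_1,D_2)
= 1·0.47 + 1·0.41 + 2·0.14 = 1.16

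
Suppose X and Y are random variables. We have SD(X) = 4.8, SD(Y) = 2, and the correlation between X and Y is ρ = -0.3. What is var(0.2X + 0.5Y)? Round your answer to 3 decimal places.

var(X) = (4.8)² = 23.04;  var(Y) = (2)² = 4
Cov(X,Y) = ρ·SD(X)·SD(Y) = -0.3·4.8·2 = -2.88
var(0.2X + 0.5Y) = (0.2)²·var(X) + (0.5)²·var(Y) + 2·(0.2)·(0.5)·Cov(X,Y)
= 0.04·23.04 + 0.25·4 + 0.2·-2.88 = 1.3456

1.346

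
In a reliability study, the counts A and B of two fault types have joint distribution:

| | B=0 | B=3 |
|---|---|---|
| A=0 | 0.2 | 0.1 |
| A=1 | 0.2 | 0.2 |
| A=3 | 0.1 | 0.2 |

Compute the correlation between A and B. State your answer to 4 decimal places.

E[A] = 1.3,  E[B] = 1.5
E[AB] = 2.4
Cov(A,B) = E[AB] − E[A]E[B] = 2.4 − (1.3)(1.5) = 0.45
Var(A) = 1.41,  Var(B) = 2.25
ρ = 0.45 / √(1.41·2.25) ≈ 0.2526

0.2526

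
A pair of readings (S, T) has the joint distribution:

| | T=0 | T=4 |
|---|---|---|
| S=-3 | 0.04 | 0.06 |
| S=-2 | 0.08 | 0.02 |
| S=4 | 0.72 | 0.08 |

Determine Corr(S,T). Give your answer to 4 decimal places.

E[S] = 2.7,  E[T] = 0.64
E[ST] = 0.4
Cov(S,T) = E[ST] − E[S]E[T] = 0.4 − (2.7)(0.64) = -1.328
Var(S) = 6.81,  Var(T) = 2.1504
ρ = -1.328 / √(6.81·2.1504) ≈ -0.3470

-0.3470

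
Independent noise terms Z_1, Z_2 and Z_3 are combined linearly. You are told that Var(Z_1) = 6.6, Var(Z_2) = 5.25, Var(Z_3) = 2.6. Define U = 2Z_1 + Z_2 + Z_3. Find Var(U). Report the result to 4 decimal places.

34.2500

By independence, Var(U) = (2)²Var(Z_1) + (1)²Var(Z_2) + (1)²Var(Z_3)
= (2)²·6.6 + (1)²·5.25 + (1)²·2.6 = 34.25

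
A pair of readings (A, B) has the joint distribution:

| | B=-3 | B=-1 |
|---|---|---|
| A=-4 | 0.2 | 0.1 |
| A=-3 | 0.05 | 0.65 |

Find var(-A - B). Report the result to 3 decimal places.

1.460

E[A] = -3.3,  E[B] = -1.5,  E[AB] = 5.2
var(A) = 11.1 − (-3.3)² = 0.21;  var(B) = 3 − (-1.5)² = 0.75
cov(A,B) = 5.2 − (-3.3)(-1.5) = 0.25
var(-A - B) = (-1)²·0.21 + (-1)²·0.75 + 2·(-1)·(-1)·0.25 = 1.46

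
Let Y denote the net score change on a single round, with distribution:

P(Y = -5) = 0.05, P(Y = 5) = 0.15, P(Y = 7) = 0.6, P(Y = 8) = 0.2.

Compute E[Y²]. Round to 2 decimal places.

E[Y²] = (-5)²(0.05) + (5)²(0.15) + (7)²(0.6) + (8)²(0.2) = 47.2

47.20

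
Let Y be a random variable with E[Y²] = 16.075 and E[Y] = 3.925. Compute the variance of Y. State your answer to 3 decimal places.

Var(Y) = 16.075 − (3.925)² = 0.669375

0.669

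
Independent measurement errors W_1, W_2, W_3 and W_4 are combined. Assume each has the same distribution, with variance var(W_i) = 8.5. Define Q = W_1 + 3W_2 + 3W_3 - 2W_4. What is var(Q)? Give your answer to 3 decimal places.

By independence, var(Q) = (1)²var(W_1) + (3)²var(W_2) + (3)²var(W_3) + (-2)²var(W_4)
= (1)²·8.5 + (3)²·8.5 + (3)²·8.5 + (-2)²·8.5 = 195.5

195.500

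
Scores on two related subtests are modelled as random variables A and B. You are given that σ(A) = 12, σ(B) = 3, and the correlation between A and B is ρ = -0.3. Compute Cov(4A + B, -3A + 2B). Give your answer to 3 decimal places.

V(A) = (12)² = 144;  V(B) = (3)² = 9
Cov(A,B) = ρ·σ(A)·σ(B) = -0.3·12·3 = -10.8
Cov(4A + B, -3A + 2B) = (4)(-3)V(A) + (1)(2)V(B) + [(4)(2) + (1)(-3)]Cov(A,B)
= -12·144 + 2·9 + 5·-10.8 = -1764

-1764.000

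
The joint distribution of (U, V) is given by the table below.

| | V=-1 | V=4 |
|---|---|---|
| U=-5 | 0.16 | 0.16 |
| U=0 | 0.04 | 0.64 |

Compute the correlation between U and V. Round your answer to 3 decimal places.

E[U] = -1.6,  E[V] = 3
E[UV] = -2.4
Cov(U,V) = E[UV] − E[U]E[V] = -2.4 − (-1.6)(3) = 2.4
var(U) = 5.44,  var(V) = 4
ρ = 2.4 / √(5.44·4) ≈ 0.514

0.514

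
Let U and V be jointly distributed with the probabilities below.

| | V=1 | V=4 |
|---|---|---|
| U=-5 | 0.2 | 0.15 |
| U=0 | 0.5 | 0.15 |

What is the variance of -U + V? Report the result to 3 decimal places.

8.928

E[U] = -1.75,  E[V] = 1.9,  E[UV] = -4
var(U) = 8.75 − (-1.75)² = 5.6875;  var(V) = 5.5 − (1.9)² = 1.89
Cov(U,V) = -4 − (-1.75)(1.9) = -0.675
var(-U + V) = (-1)²·5.6875 + (1)²·1.89 + 2·(-1)·(1)·-0.675 = 8.9275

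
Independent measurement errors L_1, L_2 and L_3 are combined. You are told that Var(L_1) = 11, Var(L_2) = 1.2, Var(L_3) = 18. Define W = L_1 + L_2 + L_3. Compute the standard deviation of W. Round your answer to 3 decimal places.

5.495

By independence, Var(W) = (1)²Var(L_1) + (1)²Var(L_2) + (1)²Var(L_3)
= (1)²·11 + (1)²·1.2 + (1)²·18 = 30.2
SD(W) = √30.2 ≈ 5.495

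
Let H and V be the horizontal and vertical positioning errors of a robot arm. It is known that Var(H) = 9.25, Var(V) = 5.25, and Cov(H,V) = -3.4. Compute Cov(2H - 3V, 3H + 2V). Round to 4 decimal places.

Cov(2H - 3V, 3H + 2V) = (2)(3)Var(H) + (-3)(2)Var(V) + [(2)(2) + (-3)(3)]Cov(H,V)
= 6·9.25 + -6·5.25 + -5·-3.4 = 41

41.0000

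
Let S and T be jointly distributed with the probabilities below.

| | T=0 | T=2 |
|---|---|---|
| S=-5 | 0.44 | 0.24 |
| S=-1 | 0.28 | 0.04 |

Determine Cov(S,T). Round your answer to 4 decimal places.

E[S] = -3.72,  E[T] = 0.56
E[ST] = -2.48
Cov(S,T) = E[ST] − E[S]E[T] = -2.48 − (-3.72)(0.56) = -0.3968

-0.3968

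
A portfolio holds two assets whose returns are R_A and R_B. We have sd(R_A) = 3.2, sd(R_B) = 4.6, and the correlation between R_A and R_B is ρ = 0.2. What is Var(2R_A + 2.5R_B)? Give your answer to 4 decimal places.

Var(R_A) = (3.2)² = 10.24;  Var(R_B) = (4.6)² = 21.16
Cov(R_A,R_B) = ρ·sd(R_A)·sd(R_B) = 0.2·3.2·4.6 = 2.944
Var(2R_A + 2.5R_B) = (2)²·Var(R_A) + (2.5)²·Var(R_B) + 2·(2)·(2.5)·Cov(R_A,R_B)
= 4·10.24 + 6.25·21.16 + 10·2.944 = 202.65

202.6500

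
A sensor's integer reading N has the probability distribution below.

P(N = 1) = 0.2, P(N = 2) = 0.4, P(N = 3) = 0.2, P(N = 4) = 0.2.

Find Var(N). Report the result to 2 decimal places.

1.04

E[N] = (1)(0.2) + (2)(0.4) + (3)(0.2) + (4)(0.2) = 2.4
E[N²] = (1)²(0.2) + (2)²(0.4) + (3)²(0.2) + (4)²(0.2) = 6.8
Var(N) = E[N²] − (E[N])² = 6.8 − (2.4)² = 1.04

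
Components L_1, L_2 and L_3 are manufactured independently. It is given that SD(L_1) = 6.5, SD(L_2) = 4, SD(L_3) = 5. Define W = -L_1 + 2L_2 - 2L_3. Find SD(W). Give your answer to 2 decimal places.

Var(L_1) = 42.25, Var(L_2) = 16, Var(L_3) = 25
By independence, Var(W) = (-1)²Var(L_1) + (2)²Var(L_2) + (-2)²Var(L_3)
= (-1)²·42.25 + (2)²·16 + (-2)²·25 = 206.25
SD(W) = √206.25 ≈ 14.36

14.36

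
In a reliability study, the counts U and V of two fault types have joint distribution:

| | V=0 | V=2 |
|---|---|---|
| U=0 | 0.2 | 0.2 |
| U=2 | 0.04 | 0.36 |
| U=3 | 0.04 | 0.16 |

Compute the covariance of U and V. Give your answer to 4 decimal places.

0.3840

E[U] = 1.4,  E[V] = 1.44
E[UV] = 2.4
Cov(U,V) = E[UV] − E[U]E[V] = 2.4 − (1.4)(1.44) = 0.384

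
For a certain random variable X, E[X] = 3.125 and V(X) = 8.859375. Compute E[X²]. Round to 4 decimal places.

E[X²] = V(X) + (E[X])² = 8.859375 + (3.125)² = 18.625

18.6250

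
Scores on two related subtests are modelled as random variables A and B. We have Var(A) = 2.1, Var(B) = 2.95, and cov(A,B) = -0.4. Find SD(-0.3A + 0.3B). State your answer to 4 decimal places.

0.7256

Var(-0.3A + 0.3B) = (-0.3)²·Var(A) + (0.3)²·Var(B) + 2·(-0.3)·(0.3)·cov(A,B)
= 0.09·2.1 + 0.09·2.95 + -0.18·-0.4 = 0.5265
SD(-0.3A + 0.3B) = √0.5265 ≈ 0.7256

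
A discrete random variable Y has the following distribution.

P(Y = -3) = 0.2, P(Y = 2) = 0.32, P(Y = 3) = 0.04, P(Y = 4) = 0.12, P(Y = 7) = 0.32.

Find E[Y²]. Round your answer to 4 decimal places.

E[Y²] = (-3)²(0.2) + (2)²(0.32) + (3)²(0.04) + (4)²(0.12) + (7)²(0.32) = 21.04

21.0400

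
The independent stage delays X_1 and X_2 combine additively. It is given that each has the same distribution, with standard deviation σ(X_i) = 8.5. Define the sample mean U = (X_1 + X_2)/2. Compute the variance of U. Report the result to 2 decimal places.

36.13

var(X_i) = (8.5)² = 72.25
By independence, var(U) = (0.5)²var(X_1) + (0.5)²var(X_2)
= (0.5)²·72.25 + (0.5)²·72.25 = 36.125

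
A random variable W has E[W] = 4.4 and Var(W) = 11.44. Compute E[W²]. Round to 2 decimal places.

30.80

E[W²] = Var(W) + (E[W])² = 11.44 + (4.4)² = 30.8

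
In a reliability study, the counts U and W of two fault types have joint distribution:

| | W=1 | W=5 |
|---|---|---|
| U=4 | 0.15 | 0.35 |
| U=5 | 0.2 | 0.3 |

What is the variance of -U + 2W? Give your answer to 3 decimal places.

E[U] = 4.5,  E[W] = 3.6,  E[UW] = 16.1
Var(U) = 20.5 − (4.5)² = 0.25;  Var(W) = 16.6 − (3.6)² = 3.64
cov(U,W) = 16.1 − (4.5)(3.6) = -0.1
Var(-U + 2W) = (-1)²·0.25 + (2)²·3.64 + 2·(-1)·(2)·-0.1 = 15.21

15.210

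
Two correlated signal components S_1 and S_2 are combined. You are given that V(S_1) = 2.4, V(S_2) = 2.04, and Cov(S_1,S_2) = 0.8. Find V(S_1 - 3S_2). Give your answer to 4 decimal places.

15.9600

V(S_1 - 3S_2) = (1)²·V(S_1) + (-3)²·V(S_2) + 2·(1)·(-3)·Cov(S_1,S_2)
= 1·2.4 + 9·2.04 + -6·0.8 = 15.96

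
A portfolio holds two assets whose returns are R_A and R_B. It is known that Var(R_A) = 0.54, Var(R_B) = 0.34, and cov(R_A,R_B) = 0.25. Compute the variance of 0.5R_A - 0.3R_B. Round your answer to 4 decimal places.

0.0906

Var(0.5R_A - 0.3R_B) = (0.5)²·Var(R_A) + (-0.3)²·Var(R_B) + 2·(0.5)·(-0.3)·cov(R_A,R_B)
= 0.25·0.54 + 0.09·0.34 + -0.3·0.25 = 0.0906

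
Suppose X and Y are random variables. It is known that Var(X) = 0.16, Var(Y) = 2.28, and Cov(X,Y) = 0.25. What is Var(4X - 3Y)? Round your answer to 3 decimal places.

Var(4X - 3Y) = (4)²·Var(X) + (-3)²·Var(Y) + 2·(4)·(-3)·Cov(X,Y)
= 16·0.16 + 9·2.28 + -24·0.25 = 17.08

17.080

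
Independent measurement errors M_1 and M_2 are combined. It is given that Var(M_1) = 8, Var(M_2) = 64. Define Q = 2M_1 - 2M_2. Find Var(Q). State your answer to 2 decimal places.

By independence, Var(Q) = (2)²Var(M_1) + (-2)²Var(M_2)
= (2)²·8 + (-2)²·64 = 288

288.00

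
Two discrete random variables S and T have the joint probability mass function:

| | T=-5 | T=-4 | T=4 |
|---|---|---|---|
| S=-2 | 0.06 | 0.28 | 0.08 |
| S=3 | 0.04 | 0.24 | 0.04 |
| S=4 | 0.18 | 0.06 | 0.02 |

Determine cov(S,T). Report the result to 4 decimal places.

E[S] = 1.16,  E[T] = -3.16
E[ST] = -5.04
cov(S,T) = E[ST] − E[S]E[T] = -5.04 − (1.16)(-3.16) = -1.3744

-1.3744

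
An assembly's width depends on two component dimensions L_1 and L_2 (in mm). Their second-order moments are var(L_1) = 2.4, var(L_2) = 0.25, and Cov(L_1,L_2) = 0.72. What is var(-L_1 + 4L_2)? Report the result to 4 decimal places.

var(-L_1 + 4L_2) = (-1)²·var(L_1) + (4)²·var(L_2) + 2·(-1)·(4)·Cov(L_1,L_2)
= 1·2.4 + 16·0.25 + -8·0.72 = 0.64

0.6400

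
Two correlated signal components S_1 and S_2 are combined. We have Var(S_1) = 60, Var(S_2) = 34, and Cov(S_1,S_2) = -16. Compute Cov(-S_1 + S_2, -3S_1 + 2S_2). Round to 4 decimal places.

Cov(-S_1 + S_2, -3S_1 + 2S_2) = (-1)(-3)Var(S_1) + (1)(2)Var(S_2) + [(-1)(2) + (1)(-3)]Cov(S_1,S_2)
= 3·60 + 2·34 + -5·-16 = 328

328.0000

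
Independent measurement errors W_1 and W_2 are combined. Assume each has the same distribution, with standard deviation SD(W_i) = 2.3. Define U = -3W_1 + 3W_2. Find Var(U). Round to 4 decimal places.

95.2200

Var(W_i) = (2.3)² = 5.29
By independence, Var(U) = (-3)²Var(W_1) + (3)²Var(W_2)
= (-3)²·5.29 + (3)²·5.29 = 95.22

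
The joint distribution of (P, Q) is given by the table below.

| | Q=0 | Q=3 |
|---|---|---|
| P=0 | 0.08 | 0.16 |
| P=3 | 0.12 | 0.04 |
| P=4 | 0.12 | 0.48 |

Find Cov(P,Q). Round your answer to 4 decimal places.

0.2448

E[P] = 2.88,  E[Q] = 2.04
E[PQ] = 6.12
Cov(P,Q) = E[PQ] − E[P]E[Q] = 6.12 − (2.88)(2.04) = 0.2448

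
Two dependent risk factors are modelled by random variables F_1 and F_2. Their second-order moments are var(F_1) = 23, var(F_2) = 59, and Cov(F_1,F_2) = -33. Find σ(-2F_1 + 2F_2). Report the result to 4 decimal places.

var(-2F_1 + 2F_2) = (-2)²·var(F_1) + (2)²·var(F_2) + 2·(-2)·(2)·Cov(F_1,F_2)
= 4·23 + 4·59 + -8·-33 = 592
σ(-2F_1 + 2F_2) = √592 ≈ 24.3311

24.3311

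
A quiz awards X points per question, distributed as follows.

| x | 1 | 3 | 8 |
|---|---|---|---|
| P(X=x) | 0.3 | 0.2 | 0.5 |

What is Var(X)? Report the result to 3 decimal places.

10.090

E[X] = (1)(0.3) + (3)(0.2) + (8)(0.5) = 4.9
E[X²] = (1)²(0.3) + (3)²(0.2) + (8)²(0.5) = 34.1
Var(X) = E[X²] − (E[X])² = 34.1 − (4.9)² = 10.09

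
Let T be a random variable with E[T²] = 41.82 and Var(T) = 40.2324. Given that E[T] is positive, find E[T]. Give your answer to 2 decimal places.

(E[T])² = E[T²] − Var(T) = 41.82 − 40.2324 = 1.5876
E[T] = √1.5876 = 1.26

1.26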